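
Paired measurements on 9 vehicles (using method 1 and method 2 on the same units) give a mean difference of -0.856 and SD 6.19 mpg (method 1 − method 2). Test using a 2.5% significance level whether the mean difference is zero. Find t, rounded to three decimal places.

H0: μ_d = 0; H1: μ_d ≠ 0 (paired t-test on the differences, two-sided).
t = d̄/(s_d/√n) = -0.856/(6.19/√9) = -0.415
df = n − 1 = 8
Two-sided p-value ≈ 0.689
Since p ≈ 0.689 > α = 0.025, fail to reject H0; the evidence is not statistically significant.

-0.415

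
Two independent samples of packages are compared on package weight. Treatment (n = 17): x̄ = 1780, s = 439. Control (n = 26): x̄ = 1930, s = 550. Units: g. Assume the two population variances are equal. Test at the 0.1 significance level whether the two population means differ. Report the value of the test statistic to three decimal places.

Let group 1 = treatment, group 2 = control. H0: μ_1 = μ_2; H1: μ_1 ≠ μ_2 (two-sample pooled-variance t-test, two-sided).
s_p² = [(17−1)·439² + (26−1)·550²]/(17+26−2) = 259659
t = (1780 − 1930)/√[259659·(1/17 + 1/26)] = -0.944
df = n₁ + n₂ − 2 = 41
Two-sided p-value ≈ 0.3508
Since p ≈ 0.3508 > α = 0.1, fail to reject H0; the evidence is not statistically significant.

-0.944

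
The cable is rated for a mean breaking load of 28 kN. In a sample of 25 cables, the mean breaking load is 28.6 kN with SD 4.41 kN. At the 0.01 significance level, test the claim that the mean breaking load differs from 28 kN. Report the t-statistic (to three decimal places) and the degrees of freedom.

H0: μ = 28; H1: μ ≠ 28 (one-sample t-test, two-sided).
t = (x̄ − μ₀)/(s/√n) = (28.6 − 28)/(4.41/√25) = 0.680
df = n − 1 = 24
Two-sided p-value ≈ 0.503
Since p ≈ 0.503 > α = 0.01, fail to reject H0; the data do not provide sufficient evidence against H0.

t = 0.680, df = 24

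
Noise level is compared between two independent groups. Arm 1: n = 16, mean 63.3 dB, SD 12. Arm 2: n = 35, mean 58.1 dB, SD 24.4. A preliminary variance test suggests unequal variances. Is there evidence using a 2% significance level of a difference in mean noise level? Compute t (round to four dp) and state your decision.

Let group 1 = arm 1, group 2 = arm 2. H0: μ_1 = μ_2; H1: μ_1 ≠ μ_2 (Welch's two-sample t-test, two-sided).
t = (x̄_1 − x̄_2)/√(s_1²/n_1 + s_2²/n_2) = (63.3 − 58.1)/√(12²/16 + 24.4²/35) = 1.0196
Welch–Satterthwaite df ≈ 48.64
Two-sided p-value ≈ 0.313
Since p ≈ 0.313 > α = 0.02, fail to reject H0; the data do not provide sufficient evidence against H0.

t = 1.0196; fail to reject H0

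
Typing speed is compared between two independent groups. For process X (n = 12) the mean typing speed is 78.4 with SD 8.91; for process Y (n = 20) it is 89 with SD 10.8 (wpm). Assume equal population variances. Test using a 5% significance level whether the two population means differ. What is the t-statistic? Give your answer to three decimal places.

Let group 1 = process X, group 2 = process Y. H0: μ_1 = μ_2; H1: μ_1 ≠ μ_2 (two-sample pooled-variance t-test, two-sided).
s_p² = [(12−1)·8.91² + (20−1)·10.8²]/(12+20−2) = 102.981
t = (78.4 − 89)/√[102.981·(1/12 + 1/20)] = -2.861
df = n₁ + n₂ − 2 = 30
Two-sided p-value ≈ 0.0076
Since p ≈ 0.0076 < α = 0.05, reject H0; the data support H1.

-2.861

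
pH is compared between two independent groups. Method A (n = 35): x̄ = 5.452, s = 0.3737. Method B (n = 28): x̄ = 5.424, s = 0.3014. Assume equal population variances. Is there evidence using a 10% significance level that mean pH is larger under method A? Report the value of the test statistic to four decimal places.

Let group 1 = method A, group 2 = method B. H0: μ_1 = μ_2; H1: μ_1 > μ_2 (two-sample pooled-variance t-test, right-tailed).
s_p² = [(35−1)·0.3737² + (28−1)·0.3014²]/(35+28−2) = 0.118047
t = (5.452 − 5.424)/√[0.118047·(1/35 + 1/28)] = 0.3214
df = n₁ + n₂ − 2 = 61
p-value = P(T ≥ 0.3214) ≈ 0.374
Since p ≈ 0.374 > α = 0.1, fail to reject H0; the evidence is not statistically significant.

0.3214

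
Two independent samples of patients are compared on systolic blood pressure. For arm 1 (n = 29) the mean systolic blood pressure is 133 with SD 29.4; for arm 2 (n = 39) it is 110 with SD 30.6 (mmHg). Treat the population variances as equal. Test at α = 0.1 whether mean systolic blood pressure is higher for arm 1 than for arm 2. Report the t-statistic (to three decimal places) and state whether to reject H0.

Let group 1 = arm 1, group 2 = arm 2. H0: μ_1 = μ_2; H1: μ_1 > μ_2 (two-sample pooled-variance t-test, right-tailed).
s_p² = [(29−1)·29.4² + (39−1)·30.6²]/(29+39−2) = 905.815
t = (133 − 110)/√[905.815·(1/29 + 1/39)] = 3.117
df = n₁ + n₂ − 2 = 66
p-value = P(T ≥ 3.117) ≈ 0.001
Since p ≈ 0.001 < α = 0.1, reject H0; the evidence is statistically significant.

t = 3.117; reject H0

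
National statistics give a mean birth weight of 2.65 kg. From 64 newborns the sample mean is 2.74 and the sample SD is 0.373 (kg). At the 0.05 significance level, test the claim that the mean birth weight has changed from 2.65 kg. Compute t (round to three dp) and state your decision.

t = 1.930; fail to reject H0

H0: μ = 2.65; H1: μ ≠ 2.65 (one-sample t-test, two-sided).
t = (x̄ − μ₀)/(s/√n) = (2.74 − 2.65)/(0.373/√64) = 1.930
df = n − 1 = 63
Two-sided p-value ≈ 0.058
Since p ≈ 0.058 > α = 0.05, fail to reject H0; the evidence is not statistically significant.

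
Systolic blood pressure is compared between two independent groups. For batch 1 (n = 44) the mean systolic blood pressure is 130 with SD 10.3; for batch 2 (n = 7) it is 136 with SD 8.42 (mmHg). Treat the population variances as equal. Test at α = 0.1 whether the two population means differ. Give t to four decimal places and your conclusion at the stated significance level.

t = -1.4615; fail to reject H0

Let group 1 = batch 1, group 2 = batch 2. H0: μ_1 = μ_2; H1: μ_1 ≠ μ_2 (two-sample pooled-variance t-test, two-sided).
s_p² = [(44−1)·10.3² + (7−1)·8.42²]/(44+7−2) = 101.781
t = (130 − 136)/√[101.781·(1/44 + 1/7)] = -1.4615
df = n₁ + n₂ − 2 = 49
Two-sided p-value ≈ 0.150
Since p ≈ 0.150 > α = 0.1, fail to reject H0; the evidence is not statistically significant.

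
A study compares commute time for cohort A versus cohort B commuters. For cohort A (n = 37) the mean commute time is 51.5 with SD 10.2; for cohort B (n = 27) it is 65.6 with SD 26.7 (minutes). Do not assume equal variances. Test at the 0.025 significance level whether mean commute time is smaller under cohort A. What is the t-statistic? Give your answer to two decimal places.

-2.61

Let group 1 = cohort A, group 2 = cohort B. H0: μ_1 = μ_2; H1: μ_1 < μ_2 (Welch's two-sample t-test, left-tailed).
t = (x̄_1 − x̄_2)/√(s_1²/n_1 + s_2²/n_2) = (51.5 − 65.6)/√(10.2²/37 + 26.7²/27) = -2.61
Welch–Satterthwaite df ≈ 31.57
p-value = P(T ≤ -2.61) ≈ 0.007
Since p ≈ 0.007 < α = 0.025, reject H0; the evidence is statistically significant.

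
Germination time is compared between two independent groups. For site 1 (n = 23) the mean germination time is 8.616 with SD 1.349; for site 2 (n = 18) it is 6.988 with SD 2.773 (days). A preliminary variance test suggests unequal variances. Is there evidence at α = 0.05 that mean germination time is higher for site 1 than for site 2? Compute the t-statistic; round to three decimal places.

Let group 1 = site 1, group 2 = site 2. H0: μ_1 = μ_2; H1: μ_1 > μ_2 (Welch's two-sample t-test, right-tailed).
t = (x̄_1 − x̄_2)/√(s_1²/n_1 + s_2²/n_2) = (8.616 − 6.988)/√(1.349²/23 + 2.773²/18) = 2.288
Welch–Satterthwaite df ≈ 23.26
p-value = P(T ≥ 2.288) ≈ 0.016
Since p ≈ 0.016 < α = 0.05, reject H0; the data support H1.

2.288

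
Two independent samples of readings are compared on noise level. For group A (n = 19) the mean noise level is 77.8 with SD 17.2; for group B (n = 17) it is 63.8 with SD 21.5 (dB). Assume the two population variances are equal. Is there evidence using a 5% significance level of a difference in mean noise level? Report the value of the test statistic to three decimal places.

2.168

Let group 1 = group A, group 2 = group B. H0: μ_1 = μ_2; H1: μ_1 ≠ μ_2 (two-sample pooled-variance t-test, two-sided).
s_p² = [(19−1)·17.2² + (17−1)·21.5²]/(19+17−2) = 374.151
t = (77.8 − 63.8)/√[374.151·(1/19 + 1/17)] = 2.168
df = n₁ + n₂ − 2 = 34
Two-sided p-value ≈ 0.0373
Since p ≈ 0.0373 < α = 0.05, reject H0; the evidence is statistically significant.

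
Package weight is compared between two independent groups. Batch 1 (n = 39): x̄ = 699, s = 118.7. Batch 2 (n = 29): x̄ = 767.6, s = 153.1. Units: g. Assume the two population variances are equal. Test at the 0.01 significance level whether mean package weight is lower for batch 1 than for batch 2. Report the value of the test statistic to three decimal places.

-2.082

Let group 1 = batch 1, group 2 = batch 2. H0: μ_1 = μ_2; H1: μ_1 < μ_2 (two-sample pooled-variance t-test, left-tailed).
s_p² = [(39−1)·118.7² + (29−1)·153.1²]/(39+29−2) = 18056.3
t = (699 − 767.6)/√[18056.3·(1/39 + 1/29)] = -2.082
df = n₁ + n₂ − 2 = 66
p-value = P(T ≤ -2.082) ≈ 0.0206
Since p ≈ 0.0206 > α = 0.01, fail to reject H0; the evidence is not statistically significant.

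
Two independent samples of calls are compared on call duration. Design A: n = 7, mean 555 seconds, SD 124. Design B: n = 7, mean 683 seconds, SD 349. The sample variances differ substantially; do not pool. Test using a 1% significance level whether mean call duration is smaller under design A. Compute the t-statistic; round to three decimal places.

Let group 1 = design A, group 2 = design B. H0: μ_1 = μ_2; H1: μ_1 < μ_2 (Welch's two-sample t-test, left-tailed).
t = (x̄_1 − x̄_2)/√(s_1²/n_1 + s_2²/n_2) = (555 − 683)/√(124²/7 + 349²/7) = -0.914
Welch–Satterthwaite df ≈ 7.49
p-value = P(T ≤ -0.914) ≈ 0.195
Since p ≈ 0.195 > α = 0.01, fail to reject H0; the data do not provide sufficient evidence against H0.

-0.914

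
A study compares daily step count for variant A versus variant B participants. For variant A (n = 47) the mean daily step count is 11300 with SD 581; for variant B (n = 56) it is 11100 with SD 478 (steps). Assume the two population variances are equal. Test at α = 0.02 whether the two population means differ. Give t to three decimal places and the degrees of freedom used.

Let group 1 = variant A, group 2 = variant B. H0: μ_1 = μ_2; H1: μ_1 ≠ μ_2 (two-sample pooled-variance t-test, two-sided).
s_p² = [(47−1)·581² + (56−1)·478²]/(47+56−2) = 278163
t = (11300 − 11100)/√[278163·(1/47 + 1/56)] = 1.917
df = n₁ + n₂ − 2 = 101
Two-sided p-value ≈ 0.058
Since p ≈ 0.058 > α = 0.02, fail to reject H0; the evidence is not statistically significant.

t = 1.917, df = 101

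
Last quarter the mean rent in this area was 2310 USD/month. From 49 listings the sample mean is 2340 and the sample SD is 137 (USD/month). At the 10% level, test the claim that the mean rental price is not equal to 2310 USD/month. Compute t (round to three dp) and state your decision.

H0: μ = 2310; H1: μ ≠ 2310 (one-sample t-test, two-sided).
t = (x̄ − μ₀)/(s/√n) = (2340 − 2310)/(137/√49) = 1.533
df = n − 1 = 48
Two-sided p-value ≈ 0.1319
Since p ≈ 0.1319 > α = 0.1, fail to reject H0; the evidence is not statistically significant.

t = 1.533; fail to reject H0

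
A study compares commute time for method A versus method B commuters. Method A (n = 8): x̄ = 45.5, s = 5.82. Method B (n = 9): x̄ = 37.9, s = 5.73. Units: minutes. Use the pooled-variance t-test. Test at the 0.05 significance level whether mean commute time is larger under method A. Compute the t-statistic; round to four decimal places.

Let group 1 = method A, group 2 = method B. H0: μ_1 = μ_2; H1: μ_1 > μ_2 (two-sample pooled-variance t-test, right-tailed).
s_p² = [(8−1)·5.82² + (9−1)·5.73²]/(8+9−2) = 33.318
t = (45.5 − 37.9)/√[33.318·(1/8 + 1/9)] = 2.7097
df = n₁ + n₂ − 2 = 15
p-value = P(T ≥ 2.7097) ≈ 0.008
Since p ≈ 0.008 < α = 0.05, reject H0; the data support H1.

2.7097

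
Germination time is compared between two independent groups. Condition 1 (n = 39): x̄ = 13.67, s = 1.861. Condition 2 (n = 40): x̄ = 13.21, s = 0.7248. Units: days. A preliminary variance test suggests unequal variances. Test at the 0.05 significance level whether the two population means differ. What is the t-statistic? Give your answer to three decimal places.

1.441

Let group 1 = condition 1, group 2 = condition 2. H0: μ_1 = μ_2; H1: μ_1 ≠ μ_2 (Welch's two-sample t-test, two-sided).
t = (x̄_1 − x̄_2)/√(s_1²/n_1 + s_2²/n_2) = (13.67 − 13.21)/√(1.861²/39 + 0.7248²/40) = 1.441
Welch–Satterthwaite df ≈ 49.03
Two-sided p-value ≈ 0.156
Since p ≈ 0.156 > α = 0.05, fail to reject H0; the data do not provide sufficient evidence against H0.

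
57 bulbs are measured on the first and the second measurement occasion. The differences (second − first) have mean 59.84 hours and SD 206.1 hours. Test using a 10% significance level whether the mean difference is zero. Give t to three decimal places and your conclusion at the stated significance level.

t = 2.192; reject H0

H0: μ_d = 0; H1: μ_d ≠ 0 (paired t-test on the differences, two-sided).
t = d̄/(s_d/√n) = 59.84/(206.1/√57) = 2.192
df = n − 1 = 56
Two-sided p-value ≈ 0.0325
Since p ≈ 0.0325 < α = 0.1, reject H0; the evidence is statistically significant.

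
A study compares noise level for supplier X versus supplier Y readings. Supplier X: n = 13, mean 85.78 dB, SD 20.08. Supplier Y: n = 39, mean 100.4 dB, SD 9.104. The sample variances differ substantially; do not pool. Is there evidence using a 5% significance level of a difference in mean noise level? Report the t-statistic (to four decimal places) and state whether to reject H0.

Let group 1 = supplier X, group 2 = supplier Y. H0: μ_1 = μ_2; H1: μ_1 ≠ μ_2 (Welch's two-sample t-test, two-sided).
t = (x̄_1 − x̄_2)/√(s_1²/n_1 + s_2²/n_2) = (85.78 − 100.4)/√(20.08²/13 + 9.104²/39) = -2.5396
Welch–Satterthwaite df ≈ 13.68
Two-sided p-value ≈ 0.0239
Since p ≈ 0.0239 < α = 0.05, reject H0; the evidence is statistically significant.

t = -2.5396; reject H0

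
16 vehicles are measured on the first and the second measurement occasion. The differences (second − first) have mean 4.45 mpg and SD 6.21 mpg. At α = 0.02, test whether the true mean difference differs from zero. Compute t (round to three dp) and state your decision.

t = 2.866; reject H0

H0: μ_d = 0; H1: μ_d ≠ 0 (paired t-test on the differences, two-sided).
t = d̄/(s_d/√n) = 4.45/(6.21/√16) = 2.866
df = n − 1 = 15
Two-sided p-value ≈ 0.0118
Since p ≈ 0.0118 < α = 0.02, reject H0; the evidence is statistically significant.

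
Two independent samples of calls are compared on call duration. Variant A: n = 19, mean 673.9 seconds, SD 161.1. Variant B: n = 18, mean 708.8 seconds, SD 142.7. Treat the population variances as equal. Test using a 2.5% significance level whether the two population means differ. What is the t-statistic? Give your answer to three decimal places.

-0.696

Let group 1 = variant A, group 2 = variant B. H0: μ_1 = μ_2; H1: μ_1 ≠ μ_2 (two-sample pooled-variance t-test, two-sided).
s_p² = [(19−1)·161.1² + (18−1)·142.7²]/(19+18−2) = 23238.1
t = (673.9 − 708.8)/√[23238.1·(1/19 + 1/18)] = -0.696
df = n₁ + n₂ − 2 = 35
Two-sided p-value ≈ 0.491
Since p ≈ 0.491 > α = 0.025, fail to reject H0; the data do not provide sufficient evidence against H0.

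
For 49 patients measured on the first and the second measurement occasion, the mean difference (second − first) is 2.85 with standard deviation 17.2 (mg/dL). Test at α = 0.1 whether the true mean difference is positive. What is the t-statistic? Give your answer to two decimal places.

H0: μ_d = 0; H1: μ_d > 0 (paired t-test on the differences, right-tailed).
t = d̄/(s_d/√n) = 2.85/(17.2/√49) = 1.16
df = n − 1 = 48
p-value = P(T ≥ 1.16) ≈ 0.1259
Since p ≈ 0.1259 > α = 0.1, fail to reject H0; the evidence is not statistically significant.

1.16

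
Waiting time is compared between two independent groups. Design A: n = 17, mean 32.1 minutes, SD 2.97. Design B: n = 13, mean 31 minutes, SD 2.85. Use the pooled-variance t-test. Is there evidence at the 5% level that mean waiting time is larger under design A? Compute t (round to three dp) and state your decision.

t = 1.023; fail to reject H0

Let group 1 = design A, group 2 = design B. H0: μ_1 = μ_2; H1: μ_1 > μ_2 (two-sample pooled-variance t-test, right-tailed).
s_p² = [(17−1)·2.97² + (13−1)·2.85²]/(17+13−2) = 8.52159
t = (32.1 − 31)/√[8.52159·(1/17 + 1/13)] = 1.023
df = n₁ + n₂ − 2 = 28
p-value = P(T ≥ 1.023) ≈ 0.158
Since p ≈ 0.158 > α = 0.05, fail to reject H0; the evidence is not statistically significant.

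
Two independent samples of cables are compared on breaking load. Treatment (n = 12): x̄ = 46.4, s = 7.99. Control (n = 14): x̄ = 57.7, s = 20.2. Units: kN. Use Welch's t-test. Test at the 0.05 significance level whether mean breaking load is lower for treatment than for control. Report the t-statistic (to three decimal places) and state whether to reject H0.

t = -1.925; reject H0

Let group 1 = treatment, group 2 = control. H0: μ_1 = μ_2; H1: μ_1 < μ_2 (Welch's two-sample t-test, left-tailed).
t = (x̄_1 − x̄_2)/√(s_1²/n_1 + s_2²/n_2) = (46.4 − 57.7)/√(7.99²/12 + 20.2²/14) = -1.925
Welch–Satterthwaite df ≈ 17.49
p-value = P(T ≤ -1.925) ≈ 0.035
Since p ≈ 0.035 < α = 0.05, reject H0; the evidence is statistically significant.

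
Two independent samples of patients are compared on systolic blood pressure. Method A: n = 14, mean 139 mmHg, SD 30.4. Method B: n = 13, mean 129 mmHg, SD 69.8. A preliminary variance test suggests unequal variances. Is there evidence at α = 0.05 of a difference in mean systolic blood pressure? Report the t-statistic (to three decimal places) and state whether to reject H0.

t = 0.476; fail to reject H0

Let group 1 = method A, group 2 = method B. H0: μ_1 = μ_2; H1: μ_1 ≠ μ_2 (Welch's two-sample t-test, two-sided).
t = (x̄_1 − x̄_2)/√(s_1²/n_1 + s_2²/n_2) = (139 − 129)/√(30.4²/14 + 69.8²/13) = 0.476
Welch–Satterthwaite df ≈ 16.14
Two-sided p-value ≈ 0.6402
Since p ≈ 0.6402 > α = 0.05, fail to reject H0; the data do not provide sufficient evidence against H0.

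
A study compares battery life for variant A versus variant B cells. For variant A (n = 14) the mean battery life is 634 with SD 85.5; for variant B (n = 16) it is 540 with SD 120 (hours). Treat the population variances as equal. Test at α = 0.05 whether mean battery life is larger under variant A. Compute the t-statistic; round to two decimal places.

Let group 1 = variant A, group 2 = variant B. H0: μ_1 = μ_2; H1: μ_1 > μ_2 (two-sample pooled-variance t-test, right-tailed).
s_p² = [(14−1)·85.5² + (16−1)·120²]/(14+16−2) = 11108.3
t = (634 − 540)/√[11108.3·(1/14 + 1/16)] = 2.44
df = n₁ + n₂ − 2 = 28
p-value = P(T ≥ 2.44) ≈ 0.0107
Since p ≈ 0.0107 < α = 0.05, reject H0; the data support H1.

2.44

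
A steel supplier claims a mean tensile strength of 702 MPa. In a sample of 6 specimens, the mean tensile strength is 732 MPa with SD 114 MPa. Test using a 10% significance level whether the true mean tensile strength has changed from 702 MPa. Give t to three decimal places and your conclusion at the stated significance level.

H0: μ = 702; H1: μ ≠ 702 (one-sample t-test, two-sided).
t = (x̄ − μ₀)/(s/√n) = (732 − 702)/(114/√6) = 0.645
df = n − 1 = 5
Two-sided p-value ≈ 0.548
Since p ≈ 0.548 > α = 0.1, fail to reject H0; the evidence is not statistically significant.

t = 0.645; fail to reject H0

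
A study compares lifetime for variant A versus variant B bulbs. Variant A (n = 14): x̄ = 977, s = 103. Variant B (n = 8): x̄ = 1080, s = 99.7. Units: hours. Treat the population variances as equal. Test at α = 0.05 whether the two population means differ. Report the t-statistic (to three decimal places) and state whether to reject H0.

Let group 1 = variant A, group 2 = variant B. H0: μ_1 = μ_2; H1: μ_1 ≠ μ_2 (two-sample pooled-variance t-test, two-sided).
s_p² = [(14−1)·103² + (8−1)·99.7²]/(14+8−2) = 10374.9
t = (977 − 1080)/√[10374.9·(1/14 + 1/8)] = -2.282
df = n₁ + n₂ − 2 = 20
Two-sided p-value ≈ 0.0336
Since p ≈ 0.0336 < α = 0.05, reject H0; the evidence is statistically significant.

t = -2.282; reject H0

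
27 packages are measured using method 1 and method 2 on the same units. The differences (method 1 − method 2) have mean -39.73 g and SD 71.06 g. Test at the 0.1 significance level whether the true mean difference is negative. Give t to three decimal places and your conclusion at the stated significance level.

H0: μ_d = 0; H1: μ_d < 0 (paired t-test on the differences, left-tailed).
t = d̄/(s_d/√n) = -39.73/(71.06/√27) = -2.905
df = n − 1 = 26
p-value = P(T ≤ -2.905) ≈ 0.004
Since p ≈ 0.004 < α = 0.1, reject H0; the evidence is statistically significant.

t = -2.905; reject H0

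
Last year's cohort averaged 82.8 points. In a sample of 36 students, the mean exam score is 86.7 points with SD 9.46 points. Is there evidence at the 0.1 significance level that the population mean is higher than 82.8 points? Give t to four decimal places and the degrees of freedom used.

H0: μ = 82.8; H1: μ > 82.8 (one-sample t-test, right-tailed).
t = (x̄ − μ₀)/(s/√n) = (86.7 − 82.8)/(9.46/√36) = 2.4736
df = n − 1 = 35
p-value = P(T ≥ 2.4736) ≈ 0.009
Since p ≈ 0.009 < α = 0.1, reject H0; the data support H1.

t = 2.4736, df = 35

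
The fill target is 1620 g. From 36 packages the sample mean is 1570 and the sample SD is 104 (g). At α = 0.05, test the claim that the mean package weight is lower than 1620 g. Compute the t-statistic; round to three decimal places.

H0: μ = 1620; H1: μ < 1620 (one-sample t-test, left-tailed).
t = (x̄ − μ₀)/(s/√n) = (1570 − 1620)/(104/√36) = -2.885
df = n − 1 = 35
p-value = P(T ≤ -2.885) ≈ 0.003
Since p ≈ 0.003 < α = 0.05, reject H0; the evidence is statistically significant.

-2.885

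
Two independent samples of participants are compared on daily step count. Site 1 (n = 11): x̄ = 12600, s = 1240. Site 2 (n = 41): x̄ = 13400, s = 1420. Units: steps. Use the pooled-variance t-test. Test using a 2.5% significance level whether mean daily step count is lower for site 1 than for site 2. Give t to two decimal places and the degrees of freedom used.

t = -1.70, df = 50

Let group 1 = site 1, group 2 = site 2. H0: μ_1 = μ_2; H1: μ_1 < μ_2 (two-sample pooled-variance t-test, left-tailed).
s_p² = [(11−1)·1240² + (41−1)·1420²]/(11+41−2) = 1920640
t = (12600 − 13400)/√[1920640·(1/11 + 1/41)] = -1.70
df = n₁ + n₂ − 2 = 50
p-value = P(T ≤ -1.70) ≈ 0.0477
Since p ≈ 0.0477 > α = 0.025, fail to reject H0; the data do not provide sufficient evidence against H0.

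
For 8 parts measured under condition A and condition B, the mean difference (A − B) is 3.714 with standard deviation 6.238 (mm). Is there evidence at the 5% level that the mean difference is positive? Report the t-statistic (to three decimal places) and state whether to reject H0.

t = 1.684; fail to reject H0

H0: μ_d = 0; H1: μ_d > 0 (paired t-test on the differences, right-tailed).
t = d̄/(s_d/√n) = 3.714/(6.238/√8) = 1.684
df = n − 1 = 7
p-value = P(T ≥ 1.684) ≈ 0.068
Since p ≈ 0.068 > α = 0.05, fail to reject H0; the evidence is not statistically significant.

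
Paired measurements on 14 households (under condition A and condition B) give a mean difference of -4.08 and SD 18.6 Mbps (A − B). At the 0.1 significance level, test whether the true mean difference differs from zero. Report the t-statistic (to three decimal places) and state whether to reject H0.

t = -0.821; fail to reject H0

H0: μ_d = 0; H1: μ_d ≠ 0 (paired t-test on the differences, two-sided).
t = d̄/(s_d/√n) = -4.08/(18.6/√14) = -0.821
df = n − 1 = 13
Two-sided p-value ≈ 0.427
Since p ≈ 0.427 > α = 0.1, fail to reject H0; the data do not provide sufficient evidence against H0.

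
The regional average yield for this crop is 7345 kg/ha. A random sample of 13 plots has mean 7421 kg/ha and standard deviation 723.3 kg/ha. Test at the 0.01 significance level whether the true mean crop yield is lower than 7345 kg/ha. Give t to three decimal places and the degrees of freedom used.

H0: μ = 7345; H1: μ < 7345 (one-sample t-test, left-tailed).
t = (x̄ − μ₀)/(s/√n) = (7421 − 7345)/(723.3/√13) = 0.379
df = n − 1 = 12
p-value = P(T ≤ 0.379) ≈ 0.644
Since p ≈ 0.644 > α = 0.01, fail to reject H0; the evidence is not statistically significant.

t = 0.379, df = 12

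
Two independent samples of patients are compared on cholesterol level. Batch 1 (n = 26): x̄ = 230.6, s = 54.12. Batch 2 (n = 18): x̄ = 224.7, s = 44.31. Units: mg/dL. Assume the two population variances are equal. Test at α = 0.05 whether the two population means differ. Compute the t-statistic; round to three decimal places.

Let group 1 = batch 1, group 2 = batch 2. H0: μ_1 = μ_2; H1: μ_1 ≠ μ_2 (two-sample pooled-variance t-test, two-sided).
s_p² = [(26−1)·54.12² + (18−1)·44.31²]/(26+18−2) = 2538.14
t = (230.6 − 224.7)/√[2538.14·(1/26 + 1/18)] = 0.382
df = n₁ + n₂ − 2 = 42
Two-sided p-value ≈ 0.704
Since p ≈ 0.704 > α = 0.05, fail to reject H0; the data do not provide sufficient evidence against H0.

0.382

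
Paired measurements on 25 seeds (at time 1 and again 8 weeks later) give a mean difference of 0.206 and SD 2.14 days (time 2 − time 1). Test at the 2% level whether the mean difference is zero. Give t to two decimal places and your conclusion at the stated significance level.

H0: μ_d = 0; H1: μ_d ≠ 0 (paired t-test on the differences, two-sided).
t = d̄/(s_d/√n) = 0.206/(2.14/√25) = 0.48
df = n − 1 = 24
Two-sided p-value ≈ 0.6347
Since p ≈ 0.6347 > α = 0.02, fail to reject H0; the evidence is not statistically significant.

t = 0.48; fail to reject H0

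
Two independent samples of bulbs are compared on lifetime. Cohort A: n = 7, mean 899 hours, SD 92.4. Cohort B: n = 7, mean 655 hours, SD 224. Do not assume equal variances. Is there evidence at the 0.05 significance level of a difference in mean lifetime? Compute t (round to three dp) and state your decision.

t = 2.664; reject H0

Let group 1 = cohort A, group 2 = cohort B. H0: μ_1 = μ_2; H1: μ_1 ≠ μ_2 (Welch's two-sample t-test, two-sided).
t = (x̄_1 − x̄_2)/√(s_1²/n_1 + s_2²/n_2) = (899 − 655)/√(92.4²/7 + 224²/7) = 2.664
Welch–Satterthwaite df ≈ 7.98
Two-sided p-value ≈ 0.029
Since p ≈ 0.029 < α = 0.05, reject H0; the data support H1.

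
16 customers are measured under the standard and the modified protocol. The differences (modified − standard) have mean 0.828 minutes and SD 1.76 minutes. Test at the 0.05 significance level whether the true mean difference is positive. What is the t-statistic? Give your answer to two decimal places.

H0: μ_d = 0; H1: μ_d > 0 (paired t-test on the differences, right-tailed).
t = d̄/(s_d/√n) = 0.828/(1.76/√16) = 1.88
df = n − 1 = 15
p-value = P(T ≥ 1.88) ≈ 0.0397
Since p ≈ 0.0397 < α = 0.05, reject H0; the evidence is statistically significant.

1.88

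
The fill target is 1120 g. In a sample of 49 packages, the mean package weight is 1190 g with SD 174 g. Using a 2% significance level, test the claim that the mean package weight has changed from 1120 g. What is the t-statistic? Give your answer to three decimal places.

2.816

H0: μ = 1120; H1: μ ≠ 1120 (one-sample t-test, two-sided).
t = (x̄ − μ₀)/(s/√n) = (1190 − 1120)/(174/√49) = 2.816
df = n − 1 = 48
Two-sided p-value ≈ 0.007
Since p ≈ 0.007 < α = 0.02, reject H0; the evidence is statistically significant.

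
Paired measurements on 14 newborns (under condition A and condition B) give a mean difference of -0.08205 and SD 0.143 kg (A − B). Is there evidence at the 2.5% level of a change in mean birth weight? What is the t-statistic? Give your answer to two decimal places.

-2.15

H0: μ_d = 0; H1: μ_d ≠ 0 (paired t-test on the differences, two-sided).
t = d̄/(s_d/√n) = -0.08205/(0.143/√14) = -2.15
df = n − 1 = 13
Two-sided p-value ≈ 0.0512
Since p ≈ 0.0512 > α = 0.025, fail to reject H0; the data do not provide sufficient evidence against H0.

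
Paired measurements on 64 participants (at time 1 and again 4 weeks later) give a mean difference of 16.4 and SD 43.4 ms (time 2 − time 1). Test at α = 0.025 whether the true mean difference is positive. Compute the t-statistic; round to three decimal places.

3.023

H0: μ_d = 0; H1: μ_d > 0 (paired t-test on the differences, right-tailed).
t = d̄/(s_d/√n) = 16.4/(43.4/√64) = 3.023
df = n − 1 = 63
p-value = P(T ≥ 3.023) ≈ 0.0018
Since p ≈ 0.0018 < α = 0.025, reject H0; the evidence is statistically significant.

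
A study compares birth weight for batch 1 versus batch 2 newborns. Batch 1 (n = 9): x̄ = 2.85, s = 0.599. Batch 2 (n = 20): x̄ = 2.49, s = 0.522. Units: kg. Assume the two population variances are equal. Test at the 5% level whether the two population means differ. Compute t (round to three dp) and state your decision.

Let group 1 = batch 1, group 2 = batch 2. H0: μ_1 = μ_2; H1: μ_1 ≠ μ_2 (two-sample pooled-variance t-test, two-sided).
s_p² = [(9−1)·0.599² + (20−1)·0.522²]/(9+20−2) = 0.298059
t = (2.85 − 2.49)/√[0.298059·(1/9 + 1/20)] = 1.643
df = n₁ + n₂ − 2 = 27
Two-sided p-value ≈ 0.1120
Since p ≈ 0.1120 > α = 0.05, fail to reject H0; the data do not provide sufficient evidence against H0.

t = 1.643; fail to reject H0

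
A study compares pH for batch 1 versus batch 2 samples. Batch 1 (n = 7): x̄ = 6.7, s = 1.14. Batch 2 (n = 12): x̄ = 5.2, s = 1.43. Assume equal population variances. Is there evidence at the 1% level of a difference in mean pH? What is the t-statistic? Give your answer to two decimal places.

Let group 1 = batch 1, group 2 = batch 2. H0: μ_1 = μ_2; H1: μ_1 ≠ μ_2 (two-sample pooled-variance t-test, two-sided).
s_p² = [(7−1)·1.14² + (12−1)·1.43²]/(7+12−2) = 1.78185
t = (6.7 − 5.2)/√[1.78185·(1/7 + 1/12)] = 2.36
df = n₁ + n₂ − 2 = 17
Two-sided p-value ≈ 0.0303
Since p ≈ 0.0303 > α = 0.01, fail to reject H0; the data do not provide sufficient evidence against H0.

2.36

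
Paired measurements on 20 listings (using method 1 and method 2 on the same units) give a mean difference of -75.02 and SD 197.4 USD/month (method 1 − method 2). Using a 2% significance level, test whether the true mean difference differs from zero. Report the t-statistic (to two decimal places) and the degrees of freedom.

t = -1.70, df = 19

H0: μ_d = 0; H1: μ_d ≠ 0 (paired t-test on the differences, two-sided).
t = d̄/(s_d/√n) = -75.02/(197.4/√20) = -1.70
df = n − 1 = 19
Two-sided p-value ≈ 0.106
Since p ≈ 0.106 > α = 0.02, fail to reject H0; the evidence is not statistically significant.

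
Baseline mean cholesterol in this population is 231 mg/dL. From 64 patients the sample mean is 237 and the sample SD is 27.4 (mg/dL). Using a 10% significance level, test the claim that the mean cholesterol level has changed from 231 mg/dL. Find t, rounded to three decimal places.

1.752

H0: μ = 231; H1: μ ≠ 231 (one-sample t-test, two-sided).
t = (x̄ − μ₀)/(s/√n) = (237 − 231)/(27.4/√64) = 1.752
df = n − 1 = 63
Two-sided p-value ≈ 0.0847
Since p ≈ 0.0847 < α = 0.1, reject H0; the evidence is statistically significant.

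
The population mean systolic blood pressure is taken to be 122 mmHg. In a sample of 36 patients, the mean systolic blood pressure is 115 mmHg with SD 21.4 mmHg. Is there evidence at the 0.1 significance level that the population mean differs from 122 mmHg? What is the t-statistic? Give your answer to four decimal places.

-1.9626

H0: μ = 122; H1: μ ≠ 122 (one-sample t-test, two-sided).
t = (x̄ − μ₀)/(s/√n) = (115 − 122)/(21.4/√36) = -1.9626
df = n − 1 = 35
Two-sided p-value ≈ 0.058
Since p ≈ 0.058 < α = 0.1, reject H0; the data support H1.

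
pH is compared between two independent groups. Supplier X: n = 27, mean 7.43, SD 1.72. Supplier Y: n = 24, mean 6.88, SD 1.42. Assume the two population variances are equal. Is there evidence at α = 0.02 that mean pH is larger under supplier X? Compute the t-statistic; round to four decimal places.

1.2359

Let group 1 = supplier X, group 2 = supplier Y. H0: μ_1 = μ_2; H1: μ_1 > μ_2 (two-sample pooled-variance t-test, right-tailed).
s_p² = [(27−1)·1.72² + (24−1)·1.42²]/(27+24−2) = 2.51624
t = (7.43 − 6.88)/√[2.51624·(1/27 + 1/24)] = 1.2359
df = n₁ + n₂ − 2 = 49
p-value = P(T ≥ 1.2359) ≈ 0.111
Since p ≈ 0.111 > α = 0.02, fail to reject H0; the data do not provide sufficient evidence against H0.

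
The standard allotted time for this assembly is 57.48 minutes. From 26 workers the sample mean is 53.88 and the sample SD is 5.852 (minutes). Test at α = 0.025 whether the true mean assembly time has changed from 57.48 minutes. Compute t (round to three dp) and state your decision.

H0: μ = 57.48; H1: μ ≠ 57.48 (one-sample t-test, two-sided).
t = (x̄ − μ₀)/(s/√n) = (53.88 − 57.48)/(5.852/√26) = -3.137
df = n − 1 = 25
Two-sided p-value ≈ 0.0043
Since p ≈ 0.0043 < α = 0.025, reject H0; the data support H1.

t = -3.137; reject H0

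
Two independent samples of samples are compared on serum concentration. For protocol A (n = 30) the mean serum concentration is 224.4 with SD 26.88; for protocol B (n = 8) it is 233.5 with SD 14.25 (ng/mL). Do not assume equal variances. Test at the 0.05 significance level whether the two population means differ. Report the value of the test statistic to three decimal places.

-1.294

Let group 1 = protocol A, group 2 = protocol B. H0: μ_1 = μ_2; H1: μ_1 ≠ μ_2 (Welch's two-sample t-test, two-sided).
t = (x̄_1 − x̄_2)/√(s_1²/n_1 + s_2²/n_2) = (224.4 − 233.5)/√(26.88²/30 + 14.25²/8) = -1.294
Welch–Satterthwaite df ≈ 21.84
Two-sided p-value ≈ 0.209
Since p ≈ 0.209 > α = 0.05, fail to reject H0; the evidence is not statistically significant.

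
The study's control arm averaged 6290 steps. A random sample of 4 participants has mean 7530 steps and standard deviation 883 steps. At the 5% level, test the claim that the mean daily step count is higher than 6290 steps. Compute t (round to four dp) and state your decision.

t = 2.8086; reject H0

H0: μ = 6290; H1: μ > 6290 (one-sample t-test, right-tailed).
t = (x̄ − μ₀)/(s/√n) = (7530 − 6290)/(883/√4) = 2.8086
df = n − 1 = 3
p-value = P(T ≥ 2.8086) ≈ 0.034
Since p ≈ 0.034 < α = 0.05, reject H0; the data support H1.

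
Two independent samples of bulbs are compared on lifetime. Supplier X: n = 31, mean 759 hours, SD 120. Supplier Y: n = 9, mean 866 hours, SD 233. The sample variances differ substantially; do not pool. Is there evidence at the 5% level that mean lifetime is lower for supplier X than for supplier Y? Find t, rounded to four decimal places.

-1.3275

Let group 1 = supplier X, group 2 = supplier Y. H0: μ_1 = μ_2; H1: μ_1 < μ_2 (Welch's two-sample t-test, left-tailed).
t = (x̄_1 − x̄_2)/√(s_1²/n_1 + s_2²/n_2) = (759 − 866)/√(120²/31 + 233²/9) = -1.3275
Welch–Satterthwaite df ≈ 9.26
p-value = P(T ≤ -1.3275) ≈ 0.108
Since p ≈ 0.108 > α = 0.05, fail to reject H0; the data do not provide sufficient evidence against H0.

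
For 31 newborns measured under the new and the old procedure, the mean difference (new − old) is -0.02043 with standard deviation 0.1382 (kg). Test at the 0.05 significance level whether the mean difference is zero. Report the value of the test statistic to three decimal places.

H0: μ_d = 0; H1: μ_d ≠ 0 (paired t-test on the differences, two-sided).
t = d̄/(s_d/√n) = -0.02043/(0.1382/√31) = -0.823
df = n − 1 = 30
Two-sided p-value ≈ 0.4170
Since p ≈ 0.4170 > α = 0.05, fail to reject H0; the evidence is not statistically significant.

-0.823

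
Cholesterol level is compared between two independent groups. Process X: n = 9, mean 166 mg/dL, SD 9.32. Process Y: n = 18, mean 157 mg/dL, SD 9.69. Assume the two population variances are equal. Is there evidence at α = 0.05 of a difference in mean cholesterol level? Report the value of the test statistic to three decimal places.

2.303

Let group 1 = process X, group 2 = process Y. H0: μ_1 = μ_2; H1: μ_1 ≠ μ_2 (two-sample pooled-variance t-test, two-sided).
s_p² = [(9−1)·9.32² + (18−1)·9.69²]/(9+18−2) = 91.6453
t = (166 − 157)/√[91.6453·(1/9 + 1/18)] = 2.303
df = n₁ + n₂ − 2 = 25
Two-sided p-value ≈ 0.030
Since p ≈ 0.030 < α = 0.05, reject H0; the evidence is statistically significant.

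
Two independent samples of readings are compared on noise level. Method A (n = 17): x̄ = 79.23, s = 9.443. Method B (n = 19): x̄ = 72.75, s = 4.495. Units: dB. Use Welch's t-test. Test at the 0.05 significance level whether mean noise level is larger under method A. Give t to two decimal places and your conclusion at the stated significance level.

t = 2.58; reject H0

Let group 1 = method A, group 2 = method B. H0: μ_1 = μ_2; H1: μ_1 > μ_2 (Welch's two-sample t-test, right-tailed).
t = (x̄_1 − x̄_2)/√(s_1²/n_1 + s_2²/n_2) = (79.23 − 72.75)/√(9.443²/17 + 4.495²/19) = 2.58
Welch–Satterthwaite df ≈ 22.33
p-value = P(T ≥ 2.58) ≈ 0.0085
Since p ≈ 0.0085 < α = 0.05, reject H0; the evidence is statistically significant.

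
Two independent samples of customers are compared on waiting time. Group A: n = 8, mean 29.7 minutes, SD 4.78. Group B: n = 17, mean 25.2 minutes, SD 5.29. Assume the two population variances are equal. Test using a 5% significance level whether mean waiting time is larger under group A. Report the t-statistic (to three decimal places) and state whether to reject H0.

Let group 1 = group A, group 2 = group B. H0: μ_1 = μ_2; H1: μ_1 > μ_2 (two-sample pooled-variance t-test, right-tailed).
s_p² = [(8−1)·4.78² + (17−1)·5.29²]/(8+17−2) = 26.4211
t = (29.7 − 25.2)/√[26.4211·(1/8 + 1/17)] = 2.042
df = n₁ + n₂ − 2 = 23
p-value = P(T ≥ 2.042) ≈ 0.0264
Since p ≈ 0.0264 < α = 0.05, reject H0; the data support H1.

t = 2.042; reject H0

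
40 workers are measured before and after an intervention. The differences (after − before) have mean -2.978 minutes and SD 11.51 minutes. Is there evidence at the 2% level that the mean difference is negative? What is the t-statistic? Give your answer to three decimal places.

H0: μ_d = 0; H1: μ_d < 0 (paired t-test on the differences, left-tailed).
t = d̄/(s_d/√n) = -2.978/(11.51/√40) = -1.636
df = n − 1 = 39
p-value = P(T ≤ -1.636) ≈ 0.0549
Since p ≈ 0.0549 > α = 0.02, fail to reject H0; the data do not provide sufficient evidence against H0.

-1.636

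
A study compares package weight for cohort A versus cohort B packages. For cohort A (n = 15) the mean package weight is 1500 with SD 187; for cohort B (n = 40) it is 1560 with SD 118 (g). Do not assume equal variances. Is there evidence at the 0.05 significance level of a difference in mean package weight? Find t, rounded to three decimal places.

-1.159

Let group 1 = cohort A, group 2 = cohort B. H0: μ_1 = μ_2; H1: μ_1 ≠ μ_2 (Welch's two-sample t-test, two-sided).
t = (x̄_1 − x̄_2)/√(s_1²/n_1 + s_2²/n_2) = (1500 − 1560)/√(187²/15 + 118²/40) = -1.159
Welch–Satterthwaite df ≈ 18.35
Two-sided p-value ≈ 0.261
Since p ≈ 0.261 > α = 0.05, fail to reject H0; the data do not provide sufficient evidence against H0.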